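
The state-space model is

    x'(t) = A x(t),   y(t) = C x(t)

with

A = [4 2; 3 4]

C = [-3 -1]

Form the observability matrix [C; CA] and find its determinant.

CA = [[-15, -10]]
Observability matrix O = [C; CA] = [[-3, -1], [-15, -10]]
det(O) = (-3)·(-10) - (-1)·(-15) = 30 - 15 = 15
Since det(O) ≠ 0, rank(O) = 2 and the system is completely observable.

15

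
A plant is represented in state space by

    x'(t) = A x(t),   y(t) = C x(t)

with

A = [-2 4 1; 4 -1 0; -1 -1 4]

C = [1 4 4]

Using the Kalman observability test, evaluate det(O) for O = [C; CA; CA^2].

-7263

CA = [[10, -4, 17]]
CA^2 = [[-53, 27, 78]]
Observability matrix O = [C; CA; CA^2] = [[1, 4, 4], [10, -4, 17], [-53, 27, 78]]
Expanding along the first row, det(O) = 1·((-4)·78 - 17·27) - 4·(10·78 - 17·(-53)) + 4·(10·27 - (-4)·(-53)) = 1·(-771) - 4·1681 + 4·58 = -7263
Since det(O) ≠ 0, rank(O) = 3 and the system is completely observable.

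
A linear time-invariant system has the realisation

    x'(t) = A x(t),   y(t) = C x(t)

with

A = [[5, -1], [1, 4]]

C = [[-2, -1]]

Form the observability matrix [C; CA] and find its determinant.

-7

CA = [[-11, -2]]
Observability matrix O = [C; CA] = [[-2, -1], [-11, -2]]
det(O) = (-2)·(-2) - (-1)·(-11) = 4 - 11 = -7
Since det(O) ≠ 0, rank(O) = 2 and the system is completely observable.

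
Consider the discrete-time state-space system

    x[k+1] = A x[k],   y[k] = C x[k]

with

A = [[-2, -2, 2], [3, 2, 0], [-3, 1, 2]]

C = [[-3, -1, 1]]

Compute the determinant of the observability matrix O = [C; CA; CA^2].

21

CA = [[0, 5, -4]]
CA^2 = [[27, 6, -8]]
Observability matrix O = [C; CA; CA^2] = [[-3, -1, 1], [0, 5, -4], [27, 6, -8]]
Expanding along the first row, det(O) = (-3)·(5·(-8) - (-4)·6) - (-1)·(0·(-8) - (-4)·27) + 1·(0·6 - 5·27) = (-3)·(-16) - (-1)·108 + 1·(-135) = 21
Since det(O) ≠ 0, rank(O) = 3 and the system is completely observable.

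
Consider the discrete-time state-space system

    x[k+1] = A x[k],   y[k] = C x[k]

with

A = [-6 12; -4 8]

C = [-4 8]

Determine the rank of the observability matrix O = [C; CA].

1

CA = [[-8, 16]]
Observability matrix O = [C; CA] = [[-4, 8], [-8, 16]]
Every row of O is a scalar multiple of row 1 = [-4, 8] (multipliers 1, 2), so the rows span a one-dimensional space.
O ≠ 0, hence rank(O) = 1.
rank(O) = 1 < n = 2, so the pair (A, C) is not completely observable.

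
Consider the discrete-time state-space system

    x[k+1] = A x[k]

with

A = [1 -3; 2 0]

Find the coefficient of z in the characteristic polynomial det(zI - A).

For a 2×2 matrix, det(zI - A) = z^2 - (tr A)z + det A.
tr A = 1, det A = 6.
So p(z) = z^2 - z + 6.
The coefficient of z is -1.

-1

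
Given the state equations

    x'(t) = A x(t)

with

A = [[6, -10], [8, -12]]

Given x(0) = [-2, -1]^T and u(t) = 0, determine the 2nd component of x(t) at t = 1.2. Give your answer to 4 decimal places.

det(sI - A) = s^2 - (tr A)s + det A, with tr A = 6 + (-12) = -6 and det A = 6·(-12) - (-10)·8 = -72 - (-80) = 8.
So p(s) = det(sI - A) = s^2 + 6s + 8.
Factor s^2 + 6s + 8: two numbers with sum -6 and product 8 are -2 and -4, so s^2 + 6s + 8 = (s + 2)(s + 4).
Hence p(s) = (s + 2) (s + 4), with roots -4, -2.
The eigenvalues -4, -2 are distinct and real, so A is diagonalisable and x(t) = e^{At} x(0) = V diag(e^{λ_i t}) V^{-1} x(0), where the columns of V are the eigenvectors.
λ = -4: A - (-4)I = [[10, -10], [8, -8]]. Row 1 gives 10·v1 + (-10)·v2 = 0, so take v_1 = [1, 1]^T.
λ = -2: A - (-2)I = [[8, -10], [8, -10]]. Row 1 gives 8·v1 + (-10)·v2 = 0, so take v_2 = [5, 4]^T.
V = [v_1 v_2] = [[1, 5], [1, 4]] has det V = -1, so V^{-1} = adj(V)/det V = [[-4, 5], [1, -1]].
Modal coordinates z(0) = V^{-1} x(0): (-4)·(-2) + 5·(-1) = 3; 1·(-2) + (-1)·(-1) = -1; so z(0) = [3, -1]^T.
x_2(t) = Σ_i (v_i)_2 · z_i(0) · e^{λ_i t} (row 2 of V times the modal terms).
x_2(1.2) = 1·3·e^{-4·1.2} + 4·(-1)·e^{-2·1.2} = 3·0.008230 + (-4)·0.090718 = -0.3382.

-0.3382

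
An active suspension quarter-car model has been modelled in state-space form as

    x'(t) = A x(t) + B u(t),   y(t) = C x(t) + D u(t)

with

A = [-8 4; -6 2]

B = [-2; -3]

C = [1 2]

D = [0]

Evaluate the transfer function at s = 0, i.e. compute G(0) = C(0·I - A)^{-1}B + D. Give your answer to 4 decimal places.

-4.0000

G(0) = C(-A)^{-1}B + D = -C A^{-1} B + D.
det A = 8, so A^{-1} = (1/8)·adj(A) = [[1/4, -1/2], [3/4, -1]]
A^{-1} B = [1, 3/2]^T
C A^{-1} B = 4
G(0) = D - C A^{-1} B = 0 - (4) = -4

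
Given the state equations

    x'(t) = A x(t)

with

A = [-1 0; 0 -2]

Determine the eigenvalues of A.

-2, -1

det(sI - A) = s^2 - (tr A)s + det A, with tr A = (-1) + (-2) = -3 and det A = (-1)·(-2) - 0·0 = 2 - 0 = 2.
So p(s) = det(sI - A) = s^2 + 3s + 2.
Factor s^2 + 3s + 2: two numbers with sum -3 and product 2 are -1 and -2, so s^2 + 3s + 2 = (s + 1)(s + 2).
Hence p(s) = (s + 1) (s + 2), with roots -2, -1.
All eigenvalues have negative real part, so the system is asymptotically stable.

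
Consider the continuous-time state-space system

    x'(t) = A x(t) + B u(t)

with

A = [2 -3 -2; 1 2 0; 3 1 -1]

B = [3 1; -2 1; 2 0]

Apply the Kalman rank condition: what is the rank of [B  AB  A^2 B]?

AB = [[8, -1], [-1, 3], [5, 4]]
A^2B = [[9, -19], [6, 5], [18, -4]]
Controllability matrix C = [B  AB  A^2B] = [[3, 1, 8, -1, 9, -19], [-2, 1, -1, 3, 6, 5], [2, 0, 5, 4, 18, -4]]
Take the 3×3 submatrix of C formed by columns 1, 2, 3: [[3, 1, 8], [-2, 1, -1], [2, 0, 5]]. Its determinant is 3·(1·5 - (-1)·0) - 1·((-2)·5 - (-1)·2) + 8·((-2)·0 - 1·2) = 3·5 - 1·(-8) + 8·(-2) = 7 ≠ 0.
So rank(C) ≥ 3; since C has 3 rows, rank(C) = 3.
rank(C) = 3 = n, so the pair (A, B) is completely controllable.

3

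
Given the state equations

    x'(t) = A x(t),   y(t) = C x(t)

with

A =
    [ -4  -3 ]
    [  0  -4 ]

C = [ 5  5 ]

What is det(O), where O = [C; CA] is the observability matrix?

CA = [[-20, -35]]
Observability matrix O = [C; CA] = [[5, 5], [-20, -35]]
det(O) = 5·(-35) - 5·(-20) = -175 - (-100) = -75
Since det(O) ≠ 0, rank(O) = 2 and the system is completely observable.

-75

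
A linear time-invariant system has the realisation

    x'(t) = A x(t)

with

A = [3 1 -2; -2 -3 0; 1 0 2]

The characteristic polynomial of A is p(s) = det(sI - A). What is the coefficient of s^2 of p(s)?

-2

Expand det(sI - A) for the 3×3 matrix.
p(s) = s^3 - 2s^2 - 5s + 20.
(Check: constant term = det(-A) = (-1)^3 det A = 20; coefficient of s^2 = -tr A = -2.)
The coefficient of s^2 is -2.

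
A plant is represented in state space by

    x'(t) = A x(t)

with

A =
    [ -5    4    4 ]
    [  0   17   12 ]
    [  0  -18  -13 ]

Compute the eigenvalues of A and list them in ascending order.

-5, -1, 5

det(sI - A) = s^3 - (tr A)s^2 + (M11 + M22 + M33)s - det A, where Mii is the 2×2 principal minor of A obtained by deleting row i and column i.
tr A = (-5) + 17 + (-13) = -1; M11 = 17·(-13) - 12·(-18) = -221 - (-216) = -5; M22 = (-5)·(-13) - 4·0 = 65 - 0 = 65; M33 = (-5)·17 - 4·0 = -85 - 0 = -85; sum of minors = -25.
det A = (-5)·(17·(-13) - 12·(-18)) - 4·(0·(-13) - 12·0) + 4·(0·(-18) - 17·0) = (-5)·(-5) - 4·0 + 4·0 = 25.
So p(s) = det(sI - A) = s^3 + s^2 - 25s - 25.
Rational-root test: any integer root divides -25. Testing small divisors, s = -1 works: p(-1) = -1 + 1 + 25 + (-25) = 0, so (s + 1) is a factor.
Dividing, p(s) = (s + 1)(s^2 - 25).
Factor s^2 - 25: two numbers with sum 0 and product -25 are 5 and -5, so s^2 - 25 = (s - 5)(s + 5).
Hence p(s) = (s - 5) (s + 1) (s + 5), with roots -5, -1, 5.
At least one eigenvalue has non-negative real part, so the system is not asymptotically stable.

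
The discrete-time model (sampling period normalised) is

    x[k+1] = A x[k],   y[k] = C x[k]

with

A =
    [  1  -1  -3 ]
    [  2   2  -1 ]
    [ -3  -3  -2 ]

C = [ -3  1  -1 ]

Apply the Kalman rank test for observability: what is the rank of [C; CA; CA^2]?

CA = [[2, 8, 10]]
CA^2 = [[-12, -16, -34]]
Observability matrix O = [C; CA; CA^2] = [[-3, 1, -1], [2, 8, 10], [-12, -16, -34]]
det(O) = (-3)·(8·(-34) - 10·(-16)) - 1·(2·(-34) - 10·(-12)) + (-1)·(2·(-16) - 8·(-12)) = (-3)·(-112) - 1·52 + (-1)·64 = 220 ≠ 0, so rank(O) = 3.
rank(O) = 3 = n, so the pair (A, C) is completely observable.

3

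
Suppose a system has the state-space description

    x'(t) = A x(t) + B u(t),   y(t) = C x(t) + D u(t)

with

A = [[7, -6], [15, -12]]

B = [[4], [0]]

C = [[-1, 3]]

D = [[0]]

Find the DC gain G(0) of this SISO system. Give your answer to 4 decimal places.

22.0000

G(0) = C(-A)^{-1}B + D = -C A^{-1} B + D.
det A = 6, so A^{-1} = (1/6)·adj(A) = [[-2, 1], [-5/2, 7/6]]
A^{-1} B = [-8, -10]^T
C A^{-1} B = -22
G(0) = D - C A^{-1} B = 0 - (-22) = 22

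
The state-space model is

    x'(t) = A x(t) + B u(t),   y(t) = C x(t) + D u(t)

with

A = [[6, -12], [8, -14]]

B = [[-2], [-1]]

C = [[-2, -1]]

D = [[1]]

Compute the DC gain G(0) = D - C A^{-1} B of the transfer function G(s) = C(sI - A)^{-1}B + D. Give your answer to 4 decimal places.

G(0) = C(-A)^{-1}B + D = -C A^{-1} B + D.
det A = 12, so A^{-1} = (1/12)·adj(A) = [[-7/6, 1], [-2/3, 1/2]]
A^{-1} B = [4/3, 5/6]^T
C A^{-1} B = -7/2
G(0) = D - C A^{-1} B = 1 - (-7/2) = 9/2 ≈ 4.5000

4.5000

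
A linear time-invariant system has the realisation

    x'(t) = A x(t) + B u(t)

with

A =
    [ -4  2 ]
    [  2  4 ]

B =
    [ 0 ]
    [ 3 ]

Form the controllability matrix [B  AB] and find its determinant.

AB = [[6], [12]]
Controllability matrix C = [B  AB] = [[0, 6], [3, 12]]
det(C) = 0·12 - 6·3 = 0 - 18 = -18
Since det(C) ≠ 0, rank(C) = 2 and the system is completely controllable.

-18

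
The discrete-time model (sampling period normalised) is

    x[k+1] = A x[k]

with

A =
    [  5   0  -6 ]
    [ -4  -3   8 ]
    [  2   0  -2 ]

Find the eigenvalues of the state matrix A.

det(zI - A) = z^3 - (tr A)z^2 + (M11 + M22 + M33)z - det A, where Mii is the 2×2 principal minor of A obtained by deleting row i and column i.
tr A = 5 + (-3) + (-2) = 0; M11 = (-3)·(-2) - 8·0 = 6 - 0 = 6; M22 = 5·(-2) - (-6)·2 = -10 - (-12) = 2; M33 = 5·(-3) - 0·(-4) = -15 - 0 = -15; sum of minors = -7.
det A = 5·((-3)·(-2) - 8·0) - 0·((-4)·(-2) - 8·2) + (-6)·((-4)·0 - (-3)·2) = 5·6 - 0·(-8) + (-6)·6 = -6.
So p(z) = det(zI - A) = z^3 - 7z + 6.
Rational-root test: any integer root divides 6. Testing small divisors, z = 1 works: p(1) = 1 + 0 + (-7) + 6 = 0, so (z - 1) is a factor.
Dividing, p(z) = (z - 1)(z^2 + z - 6).
Factor z^2 + z - 6: two numbers with sum -1 and product -6 are 2 and -3, so z^2 + z - 6 = (z - 2)(z + 3).
Hence p(z) = (z - 2) (z - 1) (z + 3), with roots -3, 1, 2.

-3, 1, 2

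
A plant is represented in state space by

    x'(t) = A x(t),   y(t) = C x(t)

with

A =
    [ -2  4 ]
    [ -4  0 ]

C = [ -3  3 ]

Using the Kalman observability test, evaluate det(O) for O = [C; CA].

54

CA = [[-6, -12]]
Observability matrix O = [C; CA] = [[-3, 3], [-6, -12]]
det(O) = (-3)·(-12) - 3·(-6) = 36 - (-18) = 54
Since det(O) ≠ 0, rank(O) = 2 and the system is completely observable.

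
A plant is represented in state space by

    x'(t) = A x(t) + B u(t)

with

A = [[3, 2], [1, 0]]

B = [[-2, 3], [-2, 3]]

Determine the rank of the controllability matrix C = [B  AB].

2

AB = [[-10, 15], [-2, 3]]
Controllability matrix C = [B  AB] = [[-2, 3, -10, 15], [-2, 3, -2, 3]]
Take the 2×2 submatrix of C formed by columns 1, 3: [[-2, -10], [-2, -2]]. Its determinant is (-2)·(-2) - (-10)·(-2) = 4 - 20 = -16 ≠ 0.
So rank(C) ≥ 2; since C has 2 rows, rank(C) = 2.
rank(C) = 2 = n, so the pair (A, B) is completely controllable.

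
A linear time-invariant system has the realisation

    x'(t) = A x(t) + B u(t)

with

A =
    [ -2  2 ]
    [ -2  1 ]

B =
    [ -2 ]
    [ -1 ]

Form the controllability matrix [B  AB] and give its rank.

2

AB = [[2], [3]]
Controllability matrix C = [B  AB] = [[-2, 2], [-1, 3]]
det(C) = (-2)·3 - 2·(-1) = -6 - (-2) = -4 ≠ 0, so rank(C) = 2.
rank(C) = 2 = n, so the pair (A, B) is completely controllable.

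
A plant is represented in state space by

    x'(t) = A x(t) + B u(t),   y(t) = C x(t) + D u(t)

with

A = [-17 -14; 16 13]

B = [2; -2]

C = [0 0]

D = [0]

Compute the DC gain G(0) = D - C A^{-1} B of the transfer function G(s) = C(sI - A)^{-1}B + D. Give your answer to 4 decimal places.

G(0) = C(-A)^{-1}B + D = -C A^{-1} B + D.
det A = 3, so A^{-1} = (1/3)·adj(A) = [[13/3, 14/3], [-16/3, -17/3]]
A^{-1} B = [-2/3, 2/3]^T
C A^{-1} B = 0
G(0) = D - C A^{-1} B = 0 - (0) = 0

0.0000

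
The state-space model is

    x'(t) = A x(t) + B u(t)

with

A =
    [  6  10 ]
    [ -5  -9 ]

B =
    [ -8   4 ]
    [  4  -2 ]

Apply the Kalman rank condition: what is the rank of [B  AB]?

AB = [[-8, 4], [4, -2]]
Controllability matrix C = [B  AB] = [[-8, 4, -8, 4], [4, -2, 4, -2]]
Every column of C is a scalar multiple of column 1 = [-8, 4] (multipliers 1, -1/2, 1, -1/2), so the columns span a one-dimensional space.
C ≠ 0, hence rank(C) = 1.
rank(C) = 1 < n = 2, so the pair (A, B) is not completely controllable.

1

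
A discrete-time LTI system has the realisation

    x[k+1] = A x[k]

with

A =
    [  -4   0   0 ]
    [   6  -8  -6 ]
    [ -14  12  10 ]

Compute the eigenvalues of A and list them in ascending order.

-4, -2, 4

det(zI - A) = z^3 - (tr A)z^2 + (M11 + M22 + M33)z - det A, where Mii is the 2×2 principal minor of A obtained by deleting row i and column i.
tr A = (-4) + (-8) + 10 = -2; M11 = (-8)·10 - (-6)·12 = -80 - (-72) = -8; M22 = (-4)·10 - 0·(-14) = -40 - 0 = -40; M33 = (-4)·(-8) - 0·6 = 32 - 0 = 32; sum of minors = -16.
det A = (-4)·((-8)·10 - (-6)·12) - 0·(6·10 - (-6)·(-14)) + 0·(6·12 - (-8)·(-14)) = (-4)·(-8) - 0·(-24) + 0·(-40) = 32.
So p(z) = det(zI - A) = z^3 + 2z^2 - 16z - 32.
Rational-root test: any integer root divides -32. Testing small divisors, z = -2 works: p(-2) = -8 + 8 + 32 + (-32) = 0, so (z + 2) is a factor.
Dividing, p(z) = (z + 2)(z^2 - 16).
Factor z^2 - 16: two numbers with sum 0 and product -16 are 4 and -4, so z^2 - 16 = (z - 4)(z + 4).
Hence p(z) = (z - 4) (z + 2) (z + 4), with roots -4, -2, 4.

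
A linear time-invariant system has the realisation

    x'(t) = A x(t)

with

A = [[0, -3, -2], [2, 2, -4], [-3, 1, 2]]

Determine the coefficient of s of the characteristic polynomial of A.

Expand det(sI - A) for the 3×3 matrix.
p(s) = s^3 - 4s^2 + 8s + 40.
(Check: constant term = det(-A) = (-1)^3 det A = 40; coefficient of s^2 = -tr A = -4.)
The coefficient of s is 8.

8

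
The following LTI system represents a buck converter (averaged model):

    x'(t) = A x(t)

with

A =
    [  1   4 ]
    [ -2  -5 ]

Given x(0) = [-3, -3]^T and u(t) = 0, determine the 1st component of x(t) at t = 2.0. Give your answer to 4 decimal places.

-1.6017

det(sI - A) = s^2 - (tr A)s + det A, with tr A = 1 + (-5) = -4 and det A = 1·(-5) - 4·(-2) = -5 - (-8) = 3.
So p(s) = det(sI - A) = s^2 + 4s + 3.
Factor s^2 + 4s + 3: two numbers with sum -4 and product 3 are -1 and -3, so s^2 + 4s + 3 = (s + 1)(s + 3).
Hence p(s) = (s + 1) (s + 3), with roots -3, -1.
The eigenvalues -3, -1 are distinct and real, so A is diagonalisable and x(t) = e^{At} x(0) = V diag(e^{λ_i t}) V^{-1} x(0), where the columns of V are the eigenvectors.
λ = -3: A - (-3)I = [[4, 4], [-2, -2]]. Row 1 gives 4·v1 + 4·v2 = 0, so take v_1 = [1, -1]^T.
λ = -1: A - (-1)I = [[2, 4], [-2, -4]]. Row 1 gives 2·v1 + 4·v2 = 0, so take v_2 = [2, -1]^T.
V = [v_1 v_2] = [[1, 2], [-1, -1]] has det V = 1, so V^{-1} = adj(V)/det V = [[-1, -2], [1, 1]].
Modal coordinates z(0) = V^{-1} x(0): (-1)·(-3) + (-2)·(-3) = 9; 1·(-3) + 1·(-3) = -6; so z(0) = [9, -6]^T.
x_1(t) = Σ_i (v_i)_1 · z_i(0) · e^{λ_i t} (row 1 of V times the modal terms).
x_1(2.0) = 1·9·e^{-3·2.0} + 2·(-6)·e^{-1·2.0} = 9·0.002479 + (-12)·0.135335 = -1.6017.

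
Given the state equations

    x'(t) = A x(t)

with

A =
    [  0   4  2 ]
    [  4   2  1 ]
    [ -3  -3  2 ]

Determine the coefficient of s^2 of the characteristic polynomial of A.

Expand det(sI - A) for the 3×3 matrix.
p(s) = s^3 - 4s^2 - 3s + 56.
(Check: constant term = det(-A) = (-1)^3 det A = 56; coefficient of s^2 = -tr A = -4.)
The coefficient of s^2 is -4.

-4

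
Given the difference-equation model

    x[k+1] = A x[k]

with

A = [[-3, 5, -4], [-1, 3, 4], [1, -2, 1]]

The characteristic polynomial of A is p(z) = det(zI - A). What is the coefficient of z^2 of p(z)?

-1

Expand det(zI - A) for the 3×3 matrix.
p(z) = z^3 - z^2 + 8z + 4.
(Check: constant term = det(-A) = (-1)^3 det A = 4; coefficient of z^2 = -tr A = -1.)
The coefficient of z^2 is -1.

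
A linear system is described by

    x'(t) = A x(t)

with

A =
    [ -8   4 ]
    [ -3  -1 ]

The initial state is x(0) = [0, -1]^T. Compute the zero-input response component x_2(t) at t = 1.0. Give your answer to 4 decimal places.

-0.0530

det(sI - A) = s^2 - (tr A)s + det A, with tr A = (-8) + (-1) = -9 and det A = (-8)·(-1) - 4·(-3) = 8 - (-12) = 20.
So p(s) = det(sI - A) = s^2 + 9s + 20.
Factor s^2 + 9s + 20: two numbers with sum -9 and product 20 are -4 and -5, so s^2 + 9s + 20 = (s + 4)(s + 5).
Hence p(s) = (s + 4) (s + 5), with roots -5, -4.
The eigenvalues -5, -4 are distinct and real, so A is diagonalisable and x(t) = e^{At} x(0) = V diag(e^{λ_i t}) V^{-1} x(0), where the columns of V are the eigenvectors.
λ = -5: A - (-5)I = [[-3, 4], [-3, 4]]. Row 1 gives (-3)·v1 + 4·v2 = 0, so take v_1 = [-4, -3]^T.
λ = -4: A - (-4)I = [[-4, 4], [-3, 3]]. Row 1 gives (-4)·v1 + 4·v2 = 0, so take v_2 = [1, 1]^T.
V = [v_1 v_2] = [[-4, 1], [-3, 1]] has det V = -1, so V^{-1} = adj(V)/det V = [[-1, 1], [-3, 4]].
Modal coordinates z(0) = V^{-1} x(0): (-1)·0 + 1·(-1) = -1; (-3)·0 + 4·(-1) = -4; so z(0) = [-1, -4]^T.
x_2(t) = Σ_i (v_i)_2 · z_i(0) · e^{λ_i t} (row 2 of V times the modal terms).
x_2(1.0) = (-3)·(-1)·e^{-5·1.0} + 1·(-4)·e^{-4·1.0} = 3·0.006738 + (-4)·0.018316 = -0.0530.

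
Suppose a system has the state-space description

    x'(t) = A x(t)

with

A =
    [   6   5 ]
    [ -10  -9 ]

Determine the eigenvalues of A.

-4, 1

det(sI - A) = s^2 - (tr A)s + det A, with tr A = 6 + (-9) = -3 and det A = 6·(-9) - 5·(-10) = -54 - (-50) = -4.
So p(s) = det(sI - A) = s^2 + 3s - 4.
Factor s^2 + 3s - 4: two numbers with sum -3 and product -4 are 1 and -4, so s^2 + 3s - 4 = (s - 1)(s + 4).
Hence p(s) = (s - 1) (s + 4), with roots -4, 1.
At least one eigenvalue has non-negative real part, so the system is not asymptotically stable.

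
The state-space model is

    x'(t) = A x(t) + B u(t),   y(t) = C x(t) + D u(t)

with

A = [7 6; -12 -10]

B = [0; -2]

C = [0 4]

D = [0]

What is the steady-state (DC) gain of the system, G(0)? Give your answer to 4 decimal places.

G(0) = C(-A)^{-1}B + D = -C A^{-1} B + D.
det A = 2, so A^{-1} = (1/2)·adj(A) = [[-5, -3], [6, 7/2]]
A^{-1} B = [6, -7]^T
C A^{-1} B = -28
G(0) = D - C A^{-1} B = 0 - (-28) = 28

28.0000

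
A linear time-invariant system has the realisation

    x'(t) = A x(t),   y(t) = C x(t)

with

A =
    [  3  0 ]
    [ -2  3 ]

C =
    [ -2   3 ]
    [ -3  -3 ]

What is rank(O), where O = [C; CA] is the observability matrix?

2

CA = [[-12, 9], [-3, -9]]
Observability matrix O = [C; CA] = [[-2, 3], [-3, -3], [-12, 9], [-3, -9]]
Take the 2×2 submatrix of O formed by rows 1, 2: [[-2, 3], [-3, -3]]. Its determinant is (-2)·(-3) - 3·(-3) = 6 - (-9) = 15 ≠ 0.
So rank(O) ≥ 2; since O has 2 columns, rank(O) = 2.
rank(O) = 2 = n, so the pair (A, C) is completely observable.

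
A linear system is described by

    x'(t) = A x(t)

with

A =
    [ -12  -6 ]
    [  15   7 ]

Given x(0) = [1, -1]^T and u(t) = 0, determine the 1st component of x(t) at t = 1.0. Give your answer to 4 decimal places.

-0.2069

det(sI - A) = s^2 - (tr A)s + det A, with tr A = (-12) + 7 = -5 and det A = (-12)·7 - (-6)·15 = -84 - (-90) = 6.
So p(s) = det(sI - A) = s^2 + 5s + 6.
Factor s^2 + 5s + 6: two numbers with sum -5 and product 6 are -2 and -3, so s^2 + 5s + 6 = (s + 2)(s + 3).
Hence p(s) = (s + 2) (s + 3), with roots -3, -2.
The eigenvalues -3, -2 are distinct and real, so A is diagonalisable and x(t) = e^{At} x(0) = V diag(e^{λ_i t}) V^{-1} x(0), where the columns of V are the eigenvectors.
λ = -3: A - (-3)I = [[-9, -6], [15, 10]]. Row 1 gives (-9)·v1 + (-6)·v2 = 0, so take v_1 = [2, -3]^T.
λ = -2: A - (-2)I = [[-10, -6], [15, 9]]. Row 1 gives (-10)·v1 + (-6)·v2 = 0, so take v_2 = [-3, 5]^T.
V = [v_1 v_2] = [[2, -3], [-3, 5]] has det V = 1, so V^{-1} = adj(V)/det V = [[5, 3], [3, 2]].
Modal coordinates z(0) = V^{-1} x(0): 5·1 + 3·(-1) = 2; 3·1 + 2·(-1) = 1; so z(0) = [2, 1]^T.
x_1(t) = Σ_i (v_i)_1 · z_i(0) · e^{λ_i t} (row 1 of V times the modal terms).
x_1(1.0) = 2·2·e^{-3·1.0} + (-3)·1·e^{-2·1.0} = 4·0.049787 + (-3)·0.135335 = -0.2069.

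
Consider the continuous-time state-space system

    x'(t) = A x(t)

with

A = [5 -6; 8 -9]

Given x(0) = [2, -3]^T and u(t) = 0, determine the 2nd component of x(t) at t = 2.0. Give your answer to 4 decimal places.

2.2511

det(sI - A) = s^2 - (tr A)s + det A, with tr A = 5 + (-9) = -4 and det A = 5·(-9) - (-6)·8 = -45 - (-48) = 3.
So p(s) = det(sI - A) = s^2 + 4s + 3.
Factor s^2 + 4s + 3: two numbers with sum -4 and product 3 are -1 and -3, so s^2 + 4s + 3 = (s + 1)(s + 3).
Hence p(s) = (s + 1) (s + 3), with roots -3, -1.
The eigenvalues -3, -1 are distinct and real, so A is diagonalisable and x(t) = e^{At} x(0) = V diag(e^{λ_i t}) V^{-1} x(0), where the columns of V are the eigenvectors.
λ = -3: A - (-3)I = [[8, -6], [8, -6]]. Row 1 gives 8·v1 + (-6)·v2 = 0, so take v_1 = [-3, -4]^T.
λ = -1: A - (-1)I = [[6, -6], [8, -8]]. Row 1 gives 6·v1 + (-6)·v2 = 0, so take v_2 = [1, 1]^T.
V = [v_1 v_2] = [[-3, 1], [-4, 1]] has det V = 1, so V^{-1} = adj(V)/det V = [[1, -1], [4, -3]].
Modal coordinates z(0) = V^{-1} x(0): 1·2 + (-1)·(-3) = 5; 4·2 + (-3)·(-3) = 17; so z(0) = [5, 17]^T.
x_2(t) = Σ_i (v_i)_2 · z_i(0) · e^{λ_i t} (row 2 of V times the modal terms).
x_2(2.0) = (-4)·5·e^{-3·2.0} + 1·17·e^{-1·2.0} = (-20)·0.002479 + 17·0.135335 = 2.2511.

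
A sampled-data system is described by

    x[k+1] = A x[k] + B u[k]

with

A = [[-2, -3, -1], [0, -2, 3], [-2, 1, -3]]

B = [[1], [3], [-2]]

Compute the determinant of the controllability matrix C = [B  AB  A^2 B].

AB = [[-9], [-12], [7]]
A^2B = [[47], [45], [-15]]
Controllability matrix C = [B  AB  A^2B] = [[1, -9, 47], [3, -12, 45], [-2, 7, -15]]
Expanding along the first row, det(C) = 1·((-12)·(-15) - 45·7) - (-9)·(3·(-15) - 45·(-2)) + 47·(3·7 - (-12)·(-2)) = 1·(-135) - (-9)·45 + 47·(-3) = 129
Since det(C) ≠ 0, rank(C) = 3 and the system is completely controllable.

129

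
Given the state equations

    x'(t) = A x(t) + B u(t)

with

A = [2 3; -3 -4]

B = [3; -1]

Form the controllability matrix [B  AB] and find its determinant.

AB = [[3], [-5]]
Controllability matrix C = [B  AB] = [[3, 3], [-1, -5]]
det(C) = 3·(-5) - 3·(-1) = -15 - (-3) = -12
Since det(C) ≠ 0, rank(C) = 2 and the system is completely controllable.

-12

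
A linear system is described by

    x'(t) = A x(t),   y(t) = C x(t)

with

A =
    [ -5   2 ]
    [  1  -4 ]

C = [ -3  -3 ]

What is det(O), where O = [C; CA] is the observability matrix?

CA = [[12, 6]]
Observability matrix O = [C; CA] = [[-3, -3], [12, 6]]
det(O) = (-3)·6 - (-3)·12 = -18 - (-36) = 18
Since det(O) ≠ 0, rank(O) = 2 and the system is completely observable.

18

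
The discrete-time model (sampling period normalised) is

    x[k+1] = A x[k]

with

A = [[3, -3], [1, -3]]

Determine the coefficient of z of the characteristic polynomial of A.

0

For a 2×2 matrix, det(zI - A) = z^2 - (tr A)z + det A.
tr A = 0, det A = -6.
So p(z) = z^2 - 6.
The coefficient of z is 0.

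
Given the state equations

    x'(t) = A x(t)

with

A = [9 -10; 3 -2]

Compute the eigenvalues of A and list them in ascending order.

3, 4

det(sI - A) = s^2 - (tr A)s + det A, with tr A = 9 + (-2) = 7 and det A = 9·(-2) - (-10)·3 = -18 - (-30) = 12.
So p(s) = det(sI - A) = s^2 - 7s + 12.
Factor s^2 - 7s + 12: two numbers with sum 7 and product 12 are 4 and 3, so s^2 - 7s + 12 = (s - 4)(s - 3).
Hence p(s) = (s - 4) (s - 3), with roots 3, 4.
At least one eigenvalue has non-negative real part, so the system is not asymptotically stable.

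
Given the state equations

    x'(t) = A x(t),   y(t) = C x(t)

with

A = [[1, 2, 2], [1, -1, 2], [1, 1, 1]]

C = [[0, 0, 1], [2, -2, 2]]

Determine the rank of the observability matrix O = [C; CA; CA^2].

3

CA = [[1, 1, 1], [2, 8, 2]]
CA^2 = [[3, 2, 5], [12, -2, 22]]
Observability matrix O = [C; CA; CA^2] = [[0, 0, 1], [2, -2, 2], [1, 1, 1], [2, 8, 2], [3, 2, 5], [12, -2, 22]]
Take the 3×3 submatrix of O formed by rows 1, 2, 3: [[0, 0, 1], [2, -2, 2], [1, 1, 1]]. Its determinant is 0·((-2)·1 - 2·1) - 0·(2·1 - 2·1) + 1·(2·1 - (-2)·1) = 0·(-4) - 0·0 + 1·4 = 4 ≠ 0.
So rank(O) ≥ 3; since O has 3 columns, rank(O) = 3.
rank(O) = 3 = n, so the pair (A, C) is completely observable.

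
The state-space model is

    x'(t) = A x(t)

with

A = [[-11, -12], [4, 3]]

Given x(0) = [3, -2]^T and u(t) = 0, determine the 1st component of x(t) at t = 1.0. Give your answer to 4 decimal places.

det(sI - A) = s^2 - (tr A)s + det A, with tr A = (-11) + 3 = -8 and det A = (-11)·3 - (-12)·4 = -33 - (-48) = 15.
So p(s) = det(sI - A) = s^2 + 8s + 15.
Factor s^2 + 8s + 15: two numbers with sum -8 and product 15 are -3 and -5, so s^2 + 8s + 15 = (s + 3)(s + 5).
Hence p(s) = (s + 3) (s + 5), with roots -5, -3.
The eigenvalues -5, -3 are distinct and real, so A is diagonalisable and x(t) = e^{At} x(0) = V diag(e^{λ_i t}) V^{-1} x(0), where the columns of V are the eigenvectors.
λ = -5: A - (-5)I = [[-6, -12], [4, 8]]. Row 1 gives (-6)·v1 + (-12)·v2 = 0, so take v_1 = [-2, 1]^T.
λ = -3: A - (-3)I = [[-8, -12], [4, 6]]. Row 1 gives (-8)·v1 + (-12)·v2 = 0, so take v_2 = [-3, 2]^T.
V = [v_1 v_2] = [[-2, -3], [1, 2]] has det V = -1, so V^{-1} = adj(V)/det V = [[-2, -3], [1, 2]].
Modal coordinates z(0) = V^{-1} x(0): (-2)·3 + (-3)·(-2) = 0; 1·3 + 2·(-2) = -1; so z(0) = [0, -1]^T.
x_1(t) = Σ_i (v_i)_1 · z_i(0) · e^{λ_i t} (row 1 of V times the modal terms).
x_1(1.0) = (-2)·0·e^{-5·1.0} + (-3)·(-1)·e^{-3·1.0} = 0·0.006738 + 3·0.049787 = 0.1494.

0.1494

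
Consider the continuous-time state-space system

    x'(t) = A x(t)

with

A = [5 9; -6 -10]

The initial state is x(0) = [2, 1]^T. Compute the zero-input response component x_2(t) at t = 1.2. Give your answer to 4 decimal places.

-1.7496

det(sI - A) = s^2 - (tr A)s + det A, with tr A = 5 + (-10) = -5 and det A = 5·(-10) - 9·(-6) = -50 - (-54) = 4.
So p(s) = det(sI - A) = s^2 + 5s + 4.
Factor s^2 + 5s + 4: two numbers with sum -5 and product 4 are -1 and -4, so s^2 + 5s + 4 = (s + 1)(s + 4).
Hence p(s) = (s + 1) (s + 4), with roots -4, -1.
The eigenvalues -4, -1 are distinct and real, so A is diagonalisable and x(t) = e^{At} x(0) = V diag(e^{λ_i t}) V^{-1} x(0), where the columns of V are the eigenvectors.
λ = -4: A - (-4)I = [[9, 9], [-6, -6]]. Row 1 gives 9·v1 + 9·v2 = 0, so take v_1 = [-1, 1]^T.
λ = -1: A - (-1)I = [[6, 9], [-6, -9]]. Row 1 gives 6·v1 + 9·v2 = 0, so take v_2 = [3, -2]^T.
V = [v_1 v_2] = [[-1, 3], [1, -2]] has det V = -1, so V^{-1} = adj(V)/det V = [[2, 3], [1, 1]].
Modal coordinates z(0) = V^{-1} x(0): 2·2 + 3·1 = 7; 1·2 + 1·1 = 3; so z(0) = [7, 3]^T.
x_2(t) = Σ_i (v_i)_2 · z_i(0) · e^{λ_i t} (row 2 of V times the modal terms).
x_2(1.2) = 1·7·e^{-4·1.2} + (-2)·3·e^{-1·1.2} = 7·0.008230 + (-6)·0.301194 = -1.7496.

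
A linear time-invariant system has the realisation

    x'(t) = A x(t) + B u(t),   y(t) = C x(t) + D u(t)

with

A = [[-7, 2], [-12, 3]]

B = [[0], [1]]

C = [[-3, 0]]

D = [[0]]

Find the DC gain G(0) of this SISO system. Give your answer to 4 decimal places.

G(0) = C(-A)^{-1}B + D = -C A^{-1} B + D.
det A = 3, so A^{-1} = (1/3)·adj(A) = [[1, -2/3], [4, -7/3]]
A^{-1} B = [-2/3, -7/3]^T
C A^{-1} B = 2
G(0) = D - C A^{-1} B = 0 - (2) = -2

-2.0000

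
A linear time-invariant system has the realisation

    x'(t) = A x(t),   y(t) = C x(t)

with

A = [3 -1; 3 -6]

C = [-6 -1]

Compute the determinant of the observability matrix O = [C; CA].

CA = [[-21, 12]]
Observability matrix O = [C; CA] = [[-6, -1], [-21, 12]]
det(O) = (-6)·12 - (-1)·(-21) = -72 - 21 = -93
Since det(O) ≠ 0, rank(O) = 2 and the system is completely observable.

-93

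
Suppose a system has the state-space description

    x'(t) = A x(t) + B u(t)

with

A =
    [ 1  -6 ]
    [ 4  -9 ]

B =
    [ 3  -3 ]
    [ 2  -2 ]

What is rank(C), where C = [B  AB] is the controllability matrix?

1

AB = [[-9, 9], [-6, 6]]
Controllability matrix C = [B  AB] = [[3, -3, -9, 9], [2, -2, -6, 6]]
Every column of C is a scalar multiple of column 1 = [3, 2] (multipliers 1, -1, -3, 3), so the columns span a one-dimensional space.
C ≠ 0, hence rank(C) = 1.
rank(C) = 1 < n = 2, so the pair (A, B) is not completely controllable.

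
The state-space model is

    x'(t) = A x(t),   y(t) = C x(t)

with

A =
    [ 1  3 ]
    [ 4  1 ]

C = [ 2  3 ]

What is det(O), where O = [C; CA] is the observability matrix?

CA = [[14, 9]]
Observability matrix O = [C; CA] = [[2, 3], [14, 9]]
det(O) = 2·9 - 3·14 = 18 - 42 = -24
Since det(O) ≠ 0, rank(O) = 2 and the system is completely observable.

-24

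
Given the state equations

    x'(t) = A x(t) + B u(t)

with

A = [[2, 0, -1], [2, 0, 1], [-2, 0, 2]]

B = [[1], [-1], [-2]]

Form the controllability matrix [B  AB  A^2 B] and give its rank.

2

AB = [[4], [0], [-6]]
A^2B = [[14], [2], [-20]]
Controllability matrix C = [B  AB  A^2B] = [[1, 4, 14], [-1, 0, 2], [-2, -6, -20]]
The rows r1, r2, r3 of C are linearly dependent: 3·r1 - r2 + 2·r3 = 0 (check each entry), so rank(C) ≤ 2.
The 2×2 minor from rows 1, 2, columns 1, 2 is 1·0 - 4·(-1) = 0 - (-4) = 4 ≠ 0, so rank(C) = 2.
rank(C) = 2 < n = 3, so the pair (A, B) is not completely controllable.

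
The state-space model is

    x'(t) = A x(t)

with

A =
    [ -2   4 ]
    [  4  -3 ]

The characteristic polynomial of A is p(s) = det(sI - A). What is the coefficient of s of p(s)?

For a 2×2 matrix, det(sI - A) = s^2 - (tr A)s + det A.
tr A = -5, det A = -10.
So p(s) = s^2 + 5s - 10.
The coefficient of s is 5.

5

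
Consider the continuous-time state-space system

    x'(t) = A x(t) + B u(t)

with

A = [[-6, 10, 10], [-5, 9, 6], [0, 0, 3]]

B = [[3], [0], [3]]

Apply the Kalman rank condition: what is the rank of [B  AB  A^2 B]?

AB = [[12], [3], [9]]
A^2B = [[48], [21], [27]]
Controllability matrix C = [B  AB  A^2B] = [[3, 12, 48], [0, 3, 21], [3, 9, 27]]
The rows r1, r2, r3 of C are linearly dependent: -r1 + r2 + r3 = 0 (check each entry), so rank(C) ≤ 2.
The 2×2 minor from rows 1, 2, columns 1, 2 is 3·3 - 12·0 = 9 - 0 = 9 ≠ 0, so rank(C) = 2.
rank(C) = 2 < n = 3, so the pair (A, B) is not completely controllable.

2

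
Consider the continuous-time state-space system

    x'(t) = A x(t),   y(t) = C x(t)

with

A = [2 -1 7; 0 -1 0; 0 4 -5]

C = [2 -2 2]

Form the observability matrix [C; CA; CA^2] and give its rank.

2

CA = [[4, 8, 4]]
CA^2 = [[8, 4, 8]]
Observability matrix O = [C; CA; CA^2] = [[2, -2, 2], [4, 8, 4], [8, 4, 8]]
The columns c1, c2, c3 of O are linearly dependent: -c1 + c3 = 0 (check each entry), so rank(O) ≤ 2.
The 2×2 minor from rows 1, 2, columns 1, 2 is 2·8 - (-2)·4 = 16 - (-8) = 24 ≠ 0, so rank(O) = 2.
rank(O) = 2 < n = 3, so the pair (A, C) is not completely observable.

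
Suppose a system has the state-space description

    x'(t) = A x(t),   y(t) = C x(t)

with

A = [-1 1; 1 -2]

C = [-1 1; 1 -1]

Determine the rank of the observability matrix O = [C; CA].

CA = [[2, -3], [-2, 3]]
Observability matrix O = [C; CA] = [[-1, 1], [1, -1], [2, -3], [-2, 3]]
Take the 2×2 submatrix of O formed by rows 1, 3: [[-1, 1], [2, -3]]. Its determinant is (-1)·(-3) - 1·2 = 3 - 2 = 1 ≠ 0.
So rank(O) ≥ 2; since O has 2 columns, rank(O) = 2.
rank(O) = 2 = n, so the pair (A, C) is completely observable.

2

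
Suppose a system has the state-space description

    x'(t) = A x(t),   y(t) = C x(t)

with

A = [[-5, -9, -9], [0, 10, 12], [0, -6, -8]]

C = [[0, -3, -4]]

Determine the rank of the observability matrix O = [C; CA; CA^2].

CA = [[0, -6, -4]]
CA^2 = [[0, -36, -40]]
Observability matrix O = [C; CA; CA^2] = [[0, -3, -4], [0, -6, -4], [0, -36, -40]]
Column 1 of O is identically zero, so rank(O) ≤ 2.
The 2×2 minor from rows 1, 2, columns 2, 3 is (-3)·(-4) - (-4)·(-6) = 12 - 24 = -12 ≠ 0, so rank(O) = 2.
rank(O) = 2 < n = 3, so the pair (A, C) is not completely observable.

2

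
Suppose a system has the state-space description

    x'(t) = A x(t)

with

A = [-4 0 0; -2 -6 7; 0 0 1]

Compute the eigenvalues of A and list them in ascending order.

det(sI - A) = s^3 - (tr A)s^2 + (M11 + M22 + M33)s - det A, where Mii is the 2×2 principal minor of A obtained by deleting row i and column i.
tr A = (-4) + (-6) + 1 = -9; M11 = (-6)·1 - 7·0 = -6 - 0 = -6; M22 = (-4)·1 - 0·0 = -4 - 0 = -4; M33 = (-4)·(-6) - 0·(-2) = 24 - 0 = 24; sum of minors = 14.
det A = (-4)·((-6)·1 - 7·0) - 0·((-2)·1 - 7·0) + 0·((-2)·0 - (-6)·0) = (-4)·(-6) - 0·(-2) + 0·0 = 24.
So p(s) = det(sI - A) = s^3 + 9s^2 + 14s - 24.
Rational-root test: any integer root divides -24. Testing small divisors, s = 1 works: p(1) = 1 + 9 + 14 + (-24) = 0, so (s - 1) is a factor.
Dividing, p(s) = (s - 1)(s^2 + 10s + 24).
Factor s^2 + 10s + 24: two numbers with sum -10 and product 24 are -4 and -6, so s^2 + 10s + 24 = (s + 4)(s + 6).
Hence p(s) = (s - 1) (s + 4) (s + 6), with roots -6, -4, 1.
At least one eigenvalue has non-negative real part, so the system is not asymptotically stable.

-6, -4, 1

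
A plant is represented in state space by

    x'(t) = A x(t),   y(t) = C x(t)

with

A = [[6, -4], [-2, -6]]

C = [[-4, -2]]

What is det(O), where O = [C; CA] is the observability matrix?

CA = [[-20, 28]]
Observability matrix O = [C; CA] = [[-4, -2], [-20, 28]]
det(O) = (-4)·28 - (-2)·(-20) = -112 - 40 = -152
Since det(O) ≠ 0, rank(O) = 2 and the system is completely observable.

-152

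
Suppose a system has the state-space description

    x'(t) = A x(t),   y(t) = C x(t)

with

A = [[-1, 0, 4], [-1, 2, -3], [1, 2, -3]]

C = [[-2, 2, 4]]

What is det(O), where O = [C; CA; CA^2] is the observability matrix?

3352

CA = [[4, 12, -26]]
CA^2 = [[-42, -28, 58]]
Observability matrix O = [C; CA; CA^2] = [[-2, 2, 4], [4, 12, -26], [-42, -28, 58]]
Expanding along the first row, det(O) = (-2)·(12·58 - (-26)·(-28)) - 2·(4·58 - (-26)·(-42)) + 4·(4·(-28) - 12·(-42)) = (-2)·(-32) - 2·(-860) + 4·392 = 3352
Since det(O) ≠ 0, rank(O) = 3 and the system is completely observable.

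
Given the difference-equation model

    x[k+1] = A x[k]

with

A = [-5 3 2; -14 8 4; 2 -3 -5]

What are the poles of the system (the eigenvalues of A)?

-3, -1, 2

det(zI - A) = z^3 - (tr A)z^2 + (M11 + M22 + M33)z - det A, where Mii is the 2×2 principal minor of A obtained by deleting row i and column i.
tr A = (-5) + 8 + (-5) = -2; M11 = 8·(-5) - 4·(-3) = -40 - (-12) = -28; M22 = (-5)·(-5) - 2·2 = 25 - 4 = 21; M33 = (-5)·8 - 3·(-14) = -40 - (-42) = 2; sum of minors = -5.
det A = (-5)·(8·(-5) - 4·(-3)) - 3·((-14)·(-5) - 4·2) + 2·((-14)·(-3) - 8·2) = (-5)·(-28) - 3·62 + 2·26 = 6.
So p(z) = det(zI - A) = z^3 + 2z^2 - 5z - 6.
Rational-root test: any integer root divides -6. Testing small divisors, z = -1 works: p(-1) = -1 + 2 + 5 + (-6) = 0, so (z + 1) is a factor.
Dividing, p(z) = (z + 1)(z^2 + z - 6).
Factor z^2 + z - 6: two numbers with sum -1 and product -6 are 2 and -3, so z^2 + z - 6 = (z - 2)(z + 3).
Hence p(z) = (z - 2) (z + 1) (z + 3), with roots -3, -1, 2.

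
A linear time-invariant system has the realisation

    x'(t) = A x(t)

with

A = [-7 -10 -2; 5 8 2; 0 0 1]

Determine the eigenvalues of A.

det(sI - A) = s^3 - (tr A)s^2 + (M11 + M22 + M33)s - det A, where Mii is the 2×2 principal minor of A obtained by deleting row i and column i.
tr A = (-7) + 8 + 1 = 2; M11 = 8·1 - 2·0 = 8 - 0 = 8; M22 = (-7)·1 - (-2)·0 = -7 - 0 = -7; M33 = (-7)·8 - (-10)·5 = -56 - (-50) = -6; sum of minors = -5.
det A = (-7)·(8·1 - 2·0) - (-10)·(5·1 - 2·0) + (-2)·(5·0 - 8·0) = (-7)·8 - (-10)·5 + (-2)·0 = -6.
So p(s) = det(sI - A) = s^3 - 2s^2 - 5s + 6.
Rational-root test: any integer root divides 6. Testing small divisors, s = 1 works: p(1) = 1 + (-2) + (-5) + 6 = 0, so (s - 1) is a factor.
Dividing, p(s) = (s - 1)(s^2 - s - 6).
Factor s^2 - s - 6: two numbers with sum 1 and product -6 are 3 and -2, so s^2 - s - 6 = (s - 3)(s + 2).
Hence p(s) = (s - 3) (s - 1) (s + 2), with roots -2, 1, 3.
At least one eigenvalue has non-negative real part, so the system is not asymptotically stable.

-2, 1, 3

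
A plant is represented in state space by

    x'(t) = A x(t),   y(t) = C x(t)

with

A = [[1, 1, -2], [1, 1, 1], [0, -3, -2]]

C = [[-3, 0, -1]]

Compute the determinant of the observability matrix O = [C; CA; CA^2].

-729

CA = [[-3, 0, 8]]
CA^2 = [[-3, -27, -10]]
Observability matrix O = [C; CA; CA^2] = [[-3, 0, -1], [-3, 0, 8], [-3, -27, -10]]
Expanding along the first row, det(O) = (-3)·(0·(-10) - 8·(-27)) - 0·((-3)·(-10) - 8·(-3)) + (-1)·((-3)·(-27) - 0·(-3)) = (-3)·216 - 0·54 + (-1)·81 = -729
Since det(O) ≠ 0, rank(O) = 3 and the system is completely observable.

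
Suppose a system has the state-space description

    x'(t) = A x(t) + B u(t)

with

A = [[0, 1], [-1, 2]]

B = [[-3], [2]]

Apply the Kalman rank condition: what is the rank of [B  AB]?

AB = [[2], [7]]
Controllability matrix C = [B  AB] = [[-3, 2], [2, 7]]
det(C) = (-3)·7 - 2·2 = -21 - 4 = -25 ≠ 0, so rank(C) = 2.
rank(C) = 2 = n, so the pair (A, B) is completely controllable.

2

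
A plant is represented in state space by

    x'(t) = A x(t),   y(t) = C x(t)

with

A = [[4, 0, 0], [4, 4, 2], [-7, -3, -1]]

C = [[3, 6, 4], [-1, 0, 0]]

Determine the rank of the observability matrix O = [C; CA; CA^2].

2

CA = [[8, 12, 8], [-4, 0, 0]]
CA^2 = [[24, 24, 16], [-16, 0, 0]]
Observability matrix O = [C; CA; CA^2] = [[3, 6, 4], [-1, 0, 0], [8, 12, 8], [-4, 0, 0], [24, 24, 16], [-16, 0, 0]]
The columns c1, c2, c3 of O are linearly dependent: -2·c2 + 3·c3 = 0 (check each entry), so rank(O) ≤ 2.
The 2×2 minor from rows 1, 2, columns 1, 2 is 3·0 - 6·(-1) = 0 - (-6) = 6 ≠ 0, so rank(O) = 2.
rank(O) = 2 < n = 3, so the pair (A, C) is not completely observable.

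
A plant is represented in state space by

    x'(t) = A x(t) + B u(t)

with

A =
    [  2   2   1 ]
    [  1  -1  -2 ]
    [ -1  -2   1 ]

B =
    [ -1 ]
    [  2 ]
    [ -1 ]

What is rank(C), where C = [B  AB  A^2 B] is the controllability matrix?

AB = [[1], [-1], [-4]]
A^2B = [[-4], [10], [-3]]
Controllability matrix C = [B  AB  A^2B] = [[-1, 1, -4], [2, -1, 10], [-1, -4, -3]]
det(C) = (-1)·((-1)·(-3) - 10·(-4)) - 1·(2·(-3) - 10·(-1)) + (-4)·(2·(-4) - (-1)·(-1)) = (-1)·43 - 1·4 + (-4)·(-9) = -11 ≠ 0, so rank(C) = 3.
rank(C) = 3 = n, so the pair (A, B) is completely controllable.

3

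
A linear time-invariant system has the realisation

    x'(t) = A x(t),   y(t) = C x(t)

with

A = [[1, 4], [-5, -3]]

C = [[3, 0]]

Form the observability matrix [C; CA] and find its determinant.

36

CA = [[3, 12]]
Observability matrix O = [C; CA] = [[3, 0], [3, 12]]
det(O) = 3·12 - 0·3 = 36 - 0 = 36
Since det(O) ≠ 0, rank(O) = 2 and the system is completely observable.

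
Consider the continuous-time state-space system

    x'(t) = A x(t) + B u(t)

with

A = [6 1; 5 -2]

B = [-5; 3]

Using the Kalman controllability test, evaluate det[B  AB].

236

AB = [[-27], [-31]]
Controllability matrix C = [B  AB] = [[-5, -27], [3, -31]]
det(C) = (-5)·(-31) - (-27)·3 = 155 - (-81) = 236
Since det(C) ≠ 0, rank(C) = 2 and the system is completely controllable.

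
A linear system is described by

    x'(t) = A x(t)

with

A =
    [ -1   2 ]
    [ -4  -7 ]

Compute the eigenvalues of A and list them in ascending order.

det(sI - A) = s^2 - (tr A)s + det A, with tr A = (-1) + (-7) = -8 and det A = (-1)·(-7) - 2·(-4) = 7 - (-8) = 15.
So p(s) = det(sI - A) = s^2 + 8s + 15.
Factor s^2 + 8s + 15: two numbers with sum -8 and product 15 are -3 and -5, so s^2 + 8s + 15 = (s + 3)(s + 5).
Hence p(s) = (s + 3) (s + 5), with roots -5, -3.
All eigenvalues have negative real part, so the system is asymptotically stable.

-5, -3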